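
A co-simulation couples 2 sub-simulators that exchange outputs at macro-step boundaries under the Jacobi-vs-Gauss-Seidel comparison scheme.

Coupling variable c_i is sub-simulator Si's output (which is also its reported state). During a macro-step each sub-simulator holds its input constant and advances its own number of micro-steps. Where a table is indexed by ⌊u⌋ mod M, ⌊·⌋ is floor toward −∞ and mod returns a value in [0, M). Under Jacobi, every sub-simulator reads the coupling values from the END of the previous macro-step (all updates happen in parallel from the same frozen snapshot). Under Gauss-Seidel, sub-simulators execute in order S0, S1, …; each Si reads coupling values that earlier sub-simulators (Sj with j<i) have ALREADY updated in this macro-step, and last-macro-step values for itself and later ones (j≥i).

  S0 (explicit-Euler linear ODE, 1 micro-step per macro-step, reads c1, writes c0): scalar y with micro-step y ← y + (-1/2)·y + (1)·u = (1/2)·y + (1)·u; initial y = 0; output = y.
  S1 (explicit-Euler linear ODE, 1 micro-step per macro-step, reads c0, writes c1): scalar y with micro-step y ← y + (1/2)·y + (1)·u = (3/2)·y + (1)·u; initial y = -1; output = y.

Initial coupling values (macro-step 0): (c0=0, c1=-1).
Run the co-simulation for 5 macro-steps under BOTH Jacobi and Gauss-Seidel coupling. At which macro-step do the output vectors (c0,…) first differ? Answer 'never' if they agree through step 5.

[Jacobi] macro 1: S0 reads c1=-1 → after 1×micro: -1; S1 reads c0=0 → after 1×micro: -3/2 ⇒ (c0=-1, c1=-3/2)
[Jacobi] macro 2: S0 reads c1=-3/2 → after 1×micro: -2; S1 reads c0=-1 → after 1×micro: -13/4 ⇒ (c0=-2, c1=-13/4)
[Jacobi] macro 3: S0 reads c1=-13/4 → after 1×micro: -17/4; S1 reads c0=-2 → after 1×micro: -55/8 ⇒ (c0=-17/4, c1=-55/8)
[Jacobi] macro 4: S0 reads c1=-55/8 → after 1×micro: -9; S1 reads c0=-17/4 → after 1×micro: -233/16 ⇒ (c0=-9, c1=-233/16)
[Jacobi] macro 5: S0 reads c1=-233/16 → after 1×micro: -305/16; S1 reads c0=-9 → after 1×micro: -987/32 ⇒ (c0=-305/16, c1=-987/32)
[Gauss-Seidel] macro 1: S0 reads c1=-1 → after 1×micro: -1; S1 reads c0=-1 → after 1×micro: -5/2 ⇒ (c0=-1, c1=-5/2)
[Gauss-Seidel] macro 2: S0 reads c1=-5/2 → after 1×micro: -3; S1 reads c0=-3 → after 1×micro: -27/4 ⇒ (c0=-3, c1=-27/4)
[Gauss-Seidel] macro 3: S0 reads c1=-27/4 → after 1×micro: -33/4; S1 reads c0=-33/4 → after 1×micro: -147/8 ⇒ (c0=-33/4, c1=-147/8)
[Gauss-Seidel] macro 4: S0 reads c1=-147/8 → after 1×micro: -45/2; S1 reads c0=-45/2 → after 1×micro: -801/16 ⇒ (c0=-45/2, c1=-801/16)
[Gauss-Seidel] macro 5: S0 reads c1=-801/16 → after 1×micro: -981/16; S1 reads c0=-981/16 → after 1×micro: -4365/32 ⇒ (c0=-981/16, c1=-4365/32)

first divergence at macro-step: 1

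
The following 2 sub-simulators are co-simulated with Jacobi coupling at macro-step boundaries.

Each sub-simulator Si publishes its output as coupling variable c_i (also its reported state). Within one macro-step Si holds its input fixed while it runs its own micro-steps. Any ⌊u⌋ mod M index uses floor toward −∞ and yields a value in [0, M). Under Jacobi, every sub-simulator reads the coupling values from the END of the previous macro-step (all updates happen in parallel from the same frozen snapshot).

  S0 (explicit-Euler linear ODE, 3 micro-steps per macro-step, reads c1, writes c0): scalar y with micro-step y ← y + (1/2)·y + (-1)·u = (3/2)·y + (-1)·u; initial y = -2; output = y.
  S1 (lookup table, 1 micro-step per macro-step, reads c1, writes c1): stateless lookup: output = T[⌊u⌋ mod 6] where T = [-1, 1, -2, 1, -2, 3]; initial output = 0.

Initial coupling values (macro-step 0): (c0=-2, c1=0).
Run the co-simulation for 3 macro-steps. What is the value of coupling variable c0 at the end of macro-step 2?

macro 1: S0 reads c1=0 → after 3×micro: -27/4; S1 reads c1=0 → after 1×micro: -1 ⇒ (c0=-27/4, c1=-1)
macro 2: S0 reads c1=-1 → after 3×micro: -577/32; S1 reads c1=-1 → after 1×micro: 3 ⇒ (c0=-577/32, c1=3)
macro 3: S0 reads c1=3 → after 3×micro: -19227/256; S1 reads c1=3 → after 1×micro: 1 ⇒ (c0=-19227/256, c1=1)

c0 at macro-step 2 = -577/32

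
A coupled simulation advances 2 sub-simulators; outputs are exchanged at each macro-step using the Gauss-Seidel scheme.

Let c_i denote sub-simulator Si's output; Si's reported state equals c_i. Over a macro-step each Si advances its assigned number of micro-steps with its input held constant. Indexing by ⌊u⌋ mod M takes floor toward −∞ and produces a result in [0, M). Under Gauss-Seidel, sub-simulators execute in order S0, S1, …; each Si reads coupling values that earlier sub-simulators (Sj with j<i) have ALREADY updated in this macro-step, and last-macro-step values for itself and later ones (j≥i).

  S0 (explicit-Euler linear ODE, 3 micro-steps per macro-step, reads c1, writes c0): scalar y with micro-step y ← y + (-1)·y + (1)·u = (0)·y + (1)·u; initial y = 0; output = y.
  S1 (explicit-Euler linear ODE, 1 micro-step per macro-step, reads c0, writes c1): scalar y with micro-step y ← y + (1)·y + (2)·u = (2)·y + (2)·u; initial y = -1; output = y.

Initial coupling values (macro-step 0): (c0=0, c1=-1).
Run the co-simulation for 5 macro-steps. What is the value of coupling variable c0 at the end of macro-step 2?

c0 at macro-step 2 = -4

macro 1: S0 reads c1=-1 → after 3×micro: -1; S1 reads c0=-1 → after 1×micro: -4 ⇒ (c0=-1, c1=-4)
macro 2: S0 reads c1=-4 → after 3×micro: -4; S1 reads c0=-4 → after 1×micro: -16 ⇒ (c0=-4, c1=-16)
macro 3: S0 reads c1=-16 → after 3×micro: -16; S1 reads c0=-16 → after 1×micro: -64 ⇒ (c0=-16, c1=-64)
macro 4: S0 reads c1=-64 → after 3×micro: -64; S1 reads c0=-64 → after 1×micro: -256 ⇒ (c0=-64, c1=-256)
macro 5: S0 reads c1=-256 → after 3×micro: -256; S1 reads c0=-256 → after 1×micro: -1024 ⇒ (c0=-256, c1=-1024)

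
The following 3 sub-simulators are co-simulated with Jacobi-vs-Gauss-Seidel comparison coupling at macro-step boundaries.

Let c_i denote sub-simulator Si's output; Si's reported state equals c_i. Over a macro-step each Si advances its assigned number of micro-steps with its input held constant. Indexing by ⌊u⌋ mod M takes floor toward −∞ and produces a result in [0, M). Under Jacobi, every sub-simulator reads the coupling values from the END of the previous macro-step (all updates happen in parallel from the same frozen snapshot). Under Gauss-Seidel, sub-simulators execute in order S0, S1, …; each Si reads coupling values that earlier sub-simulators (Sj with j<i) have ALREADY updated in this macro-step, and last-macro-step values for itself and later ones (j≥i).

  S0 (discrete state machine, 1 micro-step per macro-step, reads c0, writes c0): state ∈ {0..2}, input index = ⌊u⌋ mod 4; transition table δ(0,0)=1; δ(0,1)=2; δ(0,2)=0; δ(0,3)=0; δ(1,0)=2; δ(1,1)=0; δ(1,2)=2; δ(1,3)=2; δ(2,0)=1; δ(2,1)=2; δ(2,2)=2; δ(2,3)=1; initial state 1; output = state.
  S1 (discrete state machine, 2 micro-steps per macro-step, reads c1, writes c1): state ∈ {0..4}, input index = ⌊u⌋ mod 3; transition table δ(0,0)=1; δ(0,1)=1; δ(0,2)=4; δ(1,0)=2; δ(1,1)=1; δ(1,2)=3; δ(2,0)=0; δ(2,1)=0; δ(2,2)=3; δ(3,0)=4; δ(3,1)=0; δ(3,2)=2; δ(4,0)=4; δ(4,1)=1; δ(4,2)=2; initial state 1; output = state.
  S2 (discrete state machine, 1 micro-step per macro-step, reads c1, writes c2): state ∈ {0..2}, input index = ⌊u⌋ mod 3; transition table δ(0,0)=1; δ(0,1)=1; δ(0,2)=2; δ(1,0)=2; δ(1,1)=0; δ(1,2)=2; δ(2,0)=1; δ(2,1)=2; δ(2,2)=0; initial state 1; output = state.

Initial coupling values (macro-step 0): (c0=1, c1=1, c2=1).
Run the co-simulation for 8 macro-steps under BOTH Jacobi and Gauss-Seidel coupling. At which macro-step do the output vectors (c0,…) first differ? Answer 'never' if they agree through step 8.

first divergence at macro-step: never

[Jacobi] macro 1: S0 reads c0=1 → after 1×micro: 0; S1 reads c1=1 → after 2×micro: 1; S2 reads c1=1 → after 1×micro: 0 ⇒ (c0=0, c1=1, c2=0)
[Jacobi] macro 2: S0 reads c0=0 → after 1×micro: 1; S1 reads c1=1 → after 2×micro: 1; S2 reads c1=1 → after 1×micro: 1 ⇒ (c0=1, c1=1, c2=1)
[Jacobi] macro 3: S0 reads c0=1 → after 1×micro: 0; S1 reads c1=1 → after 2×micro: 1; S2 reads c1=1 → after 1×micro: 0 ⇒ (c0=0, c1=1, c2=0)
[Jacobi] macro 4: S0 reads c0=0 → after 1×micro: 1; S1 reads c1=1 → after 2×micro: 1; S2 reads c1=1 → after 1×micro: 1 ⇒ (c0=1, c1=1, c2=1)
[Jacobi] macro 5: S0 reads c0=1 → after 1×micro: 0; S1 reads c1=1 → after 2×micro: 1; S2 reads c1=1 → after 1×micro: 0 ⇒ (c0=0, c1=1, c2=0)
[Jacobi] macro 6: S0 reads c0=0 → after 1×micro: 1; S1 reads c1=1 → after 2×micro: 1; S2 reads c1=1 → after 1×micro: 1 ⇒ (c0=1, c1=1, c2=1)
[Jacobi] macro 7: S0 reads c0=1 → after 1×micro: 0; S1 reads c1=1 → after 2×micro: 1; S2 reads c1=1 → after 1×micro: 0 ⇒ (c0=0, c1=1, c2=0)
[Jacobi] macro 8: S0 reads c0=0 → after 1×micro: 1; S1 reads c1=1 → after 2×micro: 1; S2 reads c1=1 → after 1×micro: 1 ⇒ (c0=1, c1=1, c2=1)
[Gauss-Seidel] macro 1: S0 reads c0=1 → after 1×micro: 0; S1 reads c1=1 → after 2×micro: 1; S2 reads c1=1 → after 1×micro: 0 ⇒ (c0=0, c1=1, c2=0)
[Gauss-Seidel] macro 2: S0 reads c0=0 → after 1×micro: 1; S1 reads c1=1 → after 2×micro: 1; S2 reads c1=1 → after 1×micro: 1 ⇒ (c0=1, c1=1, c2=1)
[Gauss-Seidel] macro 3: S0 reads c0=1 → after 1×micro: 0; S1 reads c1=1 → after 2×micro: 1; S2 reads c1=1 → after 1×micro: 0 ⇒ (c0=0, c1=1, c2=0)
[Gauss-Seidel] macro 4: S0 reads c0=0 → after 1×micro: 1; S1 reads c1=1 → after 2×micro: 1; S2 reads c1=1 → after 1×micro: 1 ⇒ (c0=1, c1=1, c2=1)
[Gauss-Seidel] macro 5: S0 reads c0=1 → after 1×micro: 0; S1 reads c1=1 → after 2×micro: 1; S2 reads c1=1 → after 1×micro: 0 ⇒ (c0=0, c1=1, c2=0)
[Gauss-Seidel] macro 6: S0 reads c0=0 → after 1×micro: 1; S1 reads c1=1 → after 2×micro: 1; S2 reads c1=1 → after 1×micro: 1 ⇒ (c0=1, c1=1, c2=1)
[Gauss-Seidel] macro 7: S0 reads c0=1 → after 1×micro: 0; S1 reads c1=1 → after 2×micro: 1; S2 reads c1=1 → after 1×micro: 0 ⇒ (c0=0, c1=1, c2=0)
[Gauss-Seidel] macro 8: S0 reads c0=0 → after 1×micro: 1; S1 reads c1=1 → after 2×micro: 1; S2 reads c1=1 → after 1×micro: 1 ⇒ (c0=1, c1=1, c2=1)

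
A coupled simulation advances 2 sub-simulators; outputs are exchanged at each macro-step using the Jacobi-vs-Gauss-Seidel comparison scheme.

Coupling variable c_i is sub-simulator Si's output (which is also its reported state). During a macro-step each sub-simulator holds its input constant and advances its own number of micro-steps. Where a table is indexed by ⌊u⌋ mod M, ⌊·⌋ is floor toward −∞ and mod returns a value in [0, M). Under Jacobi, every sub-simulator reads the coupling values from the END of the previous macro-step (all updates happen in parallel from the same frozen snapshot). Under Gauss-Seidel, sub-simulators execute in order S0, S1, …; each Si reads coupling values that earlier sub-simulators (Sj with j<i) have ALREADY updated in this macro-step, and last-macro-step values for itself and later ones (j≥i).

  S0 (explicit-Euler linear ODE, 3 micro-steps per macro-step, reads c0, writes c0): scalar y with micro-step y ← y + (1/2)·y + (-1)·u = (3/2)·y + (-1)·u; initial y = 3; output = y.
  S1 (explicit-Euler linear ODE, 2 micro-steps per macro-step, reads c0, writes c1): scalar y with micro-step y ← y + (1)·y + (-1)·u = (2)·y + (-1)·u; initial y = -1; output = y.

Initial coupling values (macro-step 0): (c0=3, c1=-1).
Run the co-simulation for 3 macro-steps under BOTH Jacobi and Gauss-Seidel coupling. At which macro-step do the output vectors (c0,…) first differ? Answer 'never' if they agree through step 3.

first divergence at macro-step: 1

[Jacobi] macro 1: S0 reads c0=3 → after 3×micro: -33/8; S1 reads c0=3 → after 2×micro: -13 ⇒ (c0=-33/8, c1=-13)
[Jacobi] macro 2: S0 reads c0=-33/8 → after 3×micro: 363/64; S1 reads c0=-33/8 → after 2×micro: -317/8 ⇒ (c0=363/64, c1=-317/8)
[Jacobi] macro 3: S0 reads c0=363/64 → after 3×micro: -3993/512; S1 reads c0=363/64 → after 2×micro: -11233/64 ⇒ (c0=-3993/512, c1=-11233/64)
[Gauss-Seidel] macro 1: S0 reads c0=3 → after 3×micro: -33/8; S1 reads c0=-33/8 → after 2×micro: 67/8 ⇒ (c0=-33/8, c1=67/8)
[Gauss-Seidel] macro 2: S0 reads c0=-33/8 → after 3×micro: 363/64; S1 reads c0=363/64 → after 2×micro: 1055/64 ⇒ (c0=363/64, c1=1055/64)
[Gauss-Seidel] macro 3: S0 reads c0=363/64 → after 3×micro: -3993/512; S1 reads c0=-3993/512 → after 2×micro: 45739/512 ⇒ (c0=-3993/512, c1=45739/512)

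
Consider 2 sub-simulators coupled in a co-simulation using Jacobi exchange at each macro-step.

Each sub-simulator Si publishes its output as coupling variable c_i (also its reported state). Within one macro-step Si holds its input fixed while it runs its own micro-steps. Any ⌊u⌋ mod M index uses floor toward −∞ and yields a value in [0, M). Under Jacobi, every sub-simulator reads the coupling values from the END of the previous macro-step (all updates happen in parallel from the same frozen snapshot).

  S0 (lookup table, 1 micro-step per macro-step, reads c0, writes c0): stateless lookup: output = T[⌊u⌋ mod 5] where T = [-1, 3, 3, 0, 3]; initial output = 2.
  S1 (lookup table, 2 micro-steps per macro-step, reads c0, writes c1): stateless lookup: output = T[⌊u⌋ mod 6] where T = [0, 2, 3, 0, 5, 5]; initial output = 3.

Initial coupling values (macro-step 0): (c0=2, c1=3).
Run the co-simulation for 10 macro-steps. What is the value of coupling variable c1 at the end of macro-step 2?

c1 at macro-step 2 = 0

macro 1: S0 reads c0=2 → after 1×micro: 3; S1 reads c0=2 → after 2×micro: 3 ⇒ (c0=3, c1=3)
macro 2: S0 reads c0=3 → after 1×micro: 0; S1 reads c0=3 → after 2×micro: 0 ⇒ (c0=0, c1=0)
macro 3: S0 reads c0=0 → after 1×micro: -1; S1 reads c0=0 → after 2×micro: 0 ⇒ (c0=-1, c1=0)
macro 4: S0 reads c0=-1 → after 1×micro: 3; S1 reads c0=-1 → after 2×micro: 5 ⇒ (c0=3, c1=5)
macro 5: S0 reads c0=3 → after 1×micro: 0; S1 reads c0=3 → after 2×micro: 0 ⇒ (c0=0, c1=0)
macro 6: S0 reads c0=0 → after 1×micro: -1; S1 reads c0=0 → after 2×micro: 0 ⇒ (c0=-1, c1=0)
macro 7: S0 reads c0=-1 → after 1×micro: 3; S1 reads c0=-1 → after 2×micro: 5 ⇒ (c0=3, c1=5)
macro 8: S0 reads c0=3 → after 1×micro: 0; S1 reads c0=3 → after 2×micro: 0 ⇒ (c0=0, c1=0)
macro 9: S0 reads c0=0 → after 1×micro: -1; S1 reads c0=0 → after 2×micro: 0 ⇒ (c0=-1, c1=0)
macro 10: S0 reads c0=-1 → after 1×micro: 3; S1 reads c0=-1 → after 2×micro: 5 ⇒ (c0=3, c1=5)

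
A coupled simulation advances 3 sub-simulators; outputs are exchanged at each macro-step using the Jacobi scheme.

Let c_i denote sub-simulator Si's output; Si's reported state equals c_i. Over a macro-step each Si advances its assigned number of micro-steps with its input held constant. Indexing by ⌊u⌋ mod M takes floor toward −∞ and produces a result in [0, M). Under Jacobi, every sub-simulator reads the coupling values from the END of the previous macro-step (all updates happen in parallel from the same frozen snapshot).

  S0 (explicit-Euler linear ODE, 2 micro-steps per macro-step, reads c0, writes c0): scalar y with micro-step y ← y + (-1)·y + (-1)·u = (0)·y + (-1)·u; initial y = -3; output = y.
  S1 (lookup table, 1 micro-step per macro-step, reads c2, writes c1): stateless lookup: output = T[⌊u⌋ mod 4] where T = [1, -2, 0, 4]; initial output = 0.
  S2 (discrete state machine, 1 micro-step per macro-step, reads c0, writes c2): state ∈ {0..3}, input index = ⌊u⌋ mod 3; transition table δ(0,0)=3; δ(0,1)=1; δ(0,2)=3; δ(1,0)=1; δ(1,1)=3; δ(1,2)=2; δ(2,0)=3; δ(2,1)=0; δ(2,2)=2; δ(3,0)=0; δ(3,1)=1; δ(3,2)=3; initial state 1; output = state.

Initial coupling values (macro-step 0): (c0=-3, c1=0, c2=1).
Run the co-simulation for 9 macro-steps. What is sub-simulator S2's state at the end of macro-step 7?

S2 state at macro-step 7 = 1

macro 1: S0 reads c0=-3 → after 2×micro: 3; S1 reads c2=1 → after 1×micro: -2; S2 reads c0=-3 → after 1×micro: 1 ⇒ (c0=3, c1=-2, c2=1)
macro 2: S0 reads c0=3 → after 2×micro: -3; S1 reads c2=1 → after 1×micro: -2; S2 reads c0=3 → after 1×micro: 1 ⇒ (c0=-3, c1=-2, c2=1)
macro 3: S0 reads c0=-3 → after 2×micro: 3; S1 reads c2=1 → after 1×micro: -2; S2 reads c0=-3 → after 1×micro: 1 ⇒ (c0=3, c1=-2, c2=1)
macro 4: S0 reads c0=3 → after 2×micro: -3; S1 reads c2=1 → after 1×micro: -2; S2 reads c0=3 → after 1×micro: 1 ⇒ (c0=-3, c1=-2, c2=1)
macro 5: S0 reads c0=-3 → after 2×micro: 3; S1 reads c2=1 → after 1×micro: -2; S2 reads c0=-3 → after 1×micro: 1 ⇒ (c0=3, c1=-2, c2=1)
macro 6: S0 reads c0=3 → after 2×micro: -3; S1 reads c2=1 → after 1×micro: -2; S2 reads c0=3 → after 1×micro: 1 ⇒ (c0=-3, c1=-2, c2=1)
macro 7: S0 reads c0=-3 → after 2×micro: 3; S1 reads c2=1 → after 1×micro: -2; S2 reads c0=-3 → after 1×micro: 1 ⇒ (c0=3, c1=-2, c2=1)
macro 8: S0 reads c0=3 → after 2×micro: -3; S1 reads c2=1 → after 1×micro: -2; S2 reads c0=3 → after 1×micro: 1 ⇒ (c0=-3, c1=-2, c2=1)
macro 9: S0 reads c0=-3 → after 2×micro: 3; S1 reads c2=1 → after 1×micro: -2; S2 reads c0=-3 → after 1×micro: 1 ⇒ (c0=3, c1=-2, c2=1)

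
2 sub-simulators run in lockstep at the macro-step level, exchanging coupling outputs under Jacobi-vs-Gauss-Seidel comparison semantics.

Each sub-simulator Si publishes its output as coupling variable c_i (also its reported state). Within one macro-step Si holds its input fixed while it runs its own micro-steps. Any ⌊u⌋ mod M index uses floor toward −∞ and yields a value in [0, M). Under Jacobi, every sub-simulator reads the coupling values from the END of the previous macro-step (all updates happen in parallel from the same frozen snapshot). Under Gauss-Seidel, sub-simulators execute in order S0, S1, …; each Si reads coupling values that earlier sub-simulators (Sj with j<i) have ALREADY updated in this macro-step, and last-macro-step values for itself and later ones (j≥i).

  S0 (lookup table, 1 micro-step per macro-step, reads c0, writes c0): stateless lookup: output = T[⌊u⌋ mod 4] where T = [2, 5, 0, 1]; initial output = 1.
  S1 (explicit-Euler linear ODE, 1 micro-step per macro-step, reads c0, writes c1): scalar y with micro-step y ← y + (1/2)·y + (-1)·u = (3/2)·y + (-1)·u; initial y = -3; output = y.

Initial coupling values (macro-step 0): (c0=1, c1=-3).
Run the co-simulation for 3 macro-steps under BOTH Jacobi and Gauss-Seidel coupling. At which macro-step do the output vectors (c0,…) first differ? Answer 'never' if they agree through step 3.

[Jacobi] macro 1: S0 reads c0=1 → after 1×micro: 5; S1 reads c0=1 → after 1×micro: -11/2 ⇒ (c0=5, c1=-11/2)
[Jacobi] macro 2: S0 reads c0=5 → after 1×micro: 5; S1 reads c0=5 → after 1×micro: -53/4 ⇒ (c0=5, c1=-53/4)
[Jacobi] macro 3: S0 reads c0=5 → after 1×micro: 5; S1 reads c0=5 → after 1×micro: -199/8 ⇒ (c0=5, c1=-199/8)
[Gauss-Seidel] macro 1: S0 reads c0=1 → after 1×micro: 5; S1 reads c0=5 → after 1×micro: -19/2 ⇒ (c0=5, c1=-19/2)
[Gauss-Seidel] macro 2: S0 reads c0=5 → after 1×micro: 5; S1 reads c0=5 → after 1×micro: -77/4 ⇒ (c0=5, c1=-77/4)
[Gauss-Seidel] macro 3: S0 reads c0=5 → after 1×micro: 5; S1 reads c0=5 → after 1×micro: -271/8 ⇒ (c0=5, c1=-271/8)

first divergence at macro-step: 1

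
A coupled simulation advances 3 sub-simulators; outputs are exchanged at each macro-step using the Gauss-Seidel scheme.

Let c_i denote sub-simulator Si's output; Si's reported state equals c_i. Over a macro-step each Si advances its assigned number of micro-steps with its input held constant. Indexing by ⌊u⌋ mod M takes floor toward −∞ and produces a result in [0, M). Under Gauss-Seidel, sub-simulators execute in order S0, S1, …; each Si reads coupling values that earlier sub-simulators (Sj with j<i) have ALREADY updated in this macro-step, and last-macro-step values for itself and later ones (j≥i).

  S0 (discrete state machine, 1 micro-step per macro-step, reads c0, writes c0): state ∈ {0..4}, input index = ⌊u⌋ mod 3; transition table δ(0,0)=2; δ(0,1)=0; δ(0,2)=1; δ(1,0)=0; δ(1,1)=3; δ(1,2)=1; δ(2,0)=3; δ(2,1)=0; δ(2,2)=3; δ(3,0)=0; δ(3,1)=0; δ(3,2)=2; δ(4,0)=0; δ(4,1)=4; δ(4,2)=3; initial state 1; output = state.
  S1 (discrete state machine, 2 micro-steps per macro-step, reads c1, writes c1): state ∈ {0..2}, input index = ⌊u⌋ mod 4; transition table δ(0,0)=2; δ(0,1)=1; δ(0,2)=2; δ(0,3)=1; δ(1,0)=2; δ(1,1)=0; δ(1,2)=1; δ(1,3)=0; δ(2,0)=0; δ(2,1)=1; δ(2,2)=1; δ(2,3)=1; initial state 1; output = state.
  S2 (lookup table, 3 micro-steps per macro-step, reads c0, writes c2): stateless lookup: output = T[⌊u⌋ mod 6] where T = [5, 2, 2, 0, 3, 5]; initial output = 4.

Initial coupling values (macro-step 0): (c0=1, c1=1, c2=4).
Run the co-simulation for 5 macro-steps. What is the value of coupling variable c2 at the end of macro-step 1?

c2 at macro-step 1 = 0

macro 1: S0 reads c0=1 → after 1×micro: 3; S1 reads c1=1 → after 2×micro: 1; S2 reads c0=3 → after 3×micro: 0 ⇒ (c0=3, c1=1, c2=0)
macro 2: S0 reads c0=3 → after 1×micro: 0; S1 reads c1=1 → after 2×micro: 1; S2 reads c0=0 → after 3×micro: 5 ⇒ (c0=0, c1=1, c2=5)
macro 3: S0 reads c0=0 → after 1×micro: 2; S1 reads c1=1 → after 2×micro: 1; S2 reads c0=2 → after 3×micro: 2 ⇒ (c0=2, c1=1, c2=2)
macro 4: S0 reads c0=2 → after 1×micro: 3; S1 reads c1=1 → after 2×micro: 1; S2 reads c0=3 → after 3×micro: 0 ⇒ (c0=3, c1=1, c2=0)
macro 5: S0 reads c0=3 → after 1×micro: 0; S1 reads c1=1 → after 2×micro: 1; S2 reads c0=0 → after 3×micro: 5 ⇒ (c0=0, c1=1, c2=5)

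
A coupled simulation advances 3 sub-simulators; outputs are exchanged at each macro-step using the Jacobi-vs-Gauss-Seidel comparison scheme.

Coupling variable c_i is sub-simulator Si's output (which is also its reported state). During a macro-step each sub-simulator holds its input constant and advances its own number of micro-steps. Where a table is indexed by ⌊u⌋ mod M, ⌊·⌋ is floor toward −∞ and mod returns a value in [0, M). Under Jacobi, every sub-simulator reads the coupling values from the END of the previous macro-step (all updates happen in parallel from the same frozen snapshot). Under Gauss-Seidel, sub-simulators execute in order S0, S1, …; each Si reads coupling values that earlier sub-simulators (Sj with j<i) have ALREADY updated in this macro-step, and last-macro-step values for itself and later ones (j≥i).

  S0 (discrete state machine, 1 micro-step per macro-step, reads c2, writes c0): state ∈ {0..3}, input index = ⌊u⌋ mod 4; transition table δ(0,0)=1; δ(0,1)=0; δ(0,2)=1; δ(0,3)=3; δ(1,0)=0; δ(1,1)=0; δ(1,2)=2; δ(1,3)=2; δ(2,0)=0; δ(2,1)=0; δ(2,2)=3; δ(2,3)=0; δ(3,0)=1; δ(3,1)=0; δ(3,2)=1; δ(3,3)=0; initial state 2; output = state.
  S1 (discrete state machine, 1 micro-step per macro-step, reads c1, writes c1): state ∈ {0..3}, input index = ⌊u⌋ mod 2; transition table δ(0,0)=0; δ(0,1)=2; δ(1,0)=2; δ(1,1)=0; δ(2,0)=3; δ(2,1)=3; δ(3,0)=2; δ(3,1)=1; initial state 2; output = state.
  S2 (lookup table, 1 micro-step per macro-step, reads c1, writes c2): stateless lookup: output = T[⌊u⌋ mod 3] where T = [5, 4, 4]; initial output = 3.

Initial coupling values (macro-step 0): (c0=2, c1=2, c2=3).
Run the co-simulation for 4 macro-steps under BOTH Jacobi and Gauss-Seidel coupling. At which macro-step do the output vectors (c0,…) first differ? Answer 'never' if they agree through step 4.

first divergence at macro-step: 1

[Jacobi] macro 1: S0 reads c2=3 → after 1×micro: 0; S1 reads c1=2 → after 1×micro: 3; S2 reads c1=2 → after 1×micro: 4 ⇒ (c0=0, c1=3, c2=4)
[Jacobi] macro 2: S0 reads c2=4 → after 1×micro: 1; S1 reads c1=3 → after 1×micro: 1; S2 reads c1=3 → after 1×micro: 5 ⇒ (c0=1, c1=1, c2=5)
[Jacobi] macro 3: S0 reads c2=5 → after 1×micro: 0; S1 reads c1=1 → after 1×micro: 0; S2 reads c1=1 → after 1×micro: 4 ⇒ (c0=0, c1=0, c2=4)
[Jacobi] macro 4: S0 reads c2=4 → after 1×micro: 1; S1 reads c1=0 → after 1×micro: 0; S2 reads c1=0 → after 1×micro: 5 ⇒ (c0=1, c1=0, c2=5)
[Gauss-Seidel] macro 1: S0 reads c2=3 → after 1×micro: 0; S1 reads c1=2 → after 1×micro: 3; S2 reads c1=3 → after 1×micro: 5 ⇒ (c0=0, c1=3, c2=5)
[Gauss-Seidel] macro 2: S0 reads c2=5 → after 1×micro: 0; S1 reads c1=3 → after 1×micro: 1; S2 reads c1=1 → after 1×micro: 4 ⇒ (c0=0, c1=1, c2=4)
[Gauss-Seidel] macro 3: S0 reads c2=4 → after 1×micro: 1; S1 reads c1=1 → after 1×micro: 0; S2 reads c1=0 → after 1×micro: 5 ⇒ (c0=1, c1=0, c2=5)
[Gauss-Seidel] macro 4: S0 reads c2=5 → after 1×micro: 0; S1 reads c1=0 → after 1×micro: 0; S2 reads c1=0 → after 1×micro: 5 ⇒ (c0=0, c1=0, c2=5)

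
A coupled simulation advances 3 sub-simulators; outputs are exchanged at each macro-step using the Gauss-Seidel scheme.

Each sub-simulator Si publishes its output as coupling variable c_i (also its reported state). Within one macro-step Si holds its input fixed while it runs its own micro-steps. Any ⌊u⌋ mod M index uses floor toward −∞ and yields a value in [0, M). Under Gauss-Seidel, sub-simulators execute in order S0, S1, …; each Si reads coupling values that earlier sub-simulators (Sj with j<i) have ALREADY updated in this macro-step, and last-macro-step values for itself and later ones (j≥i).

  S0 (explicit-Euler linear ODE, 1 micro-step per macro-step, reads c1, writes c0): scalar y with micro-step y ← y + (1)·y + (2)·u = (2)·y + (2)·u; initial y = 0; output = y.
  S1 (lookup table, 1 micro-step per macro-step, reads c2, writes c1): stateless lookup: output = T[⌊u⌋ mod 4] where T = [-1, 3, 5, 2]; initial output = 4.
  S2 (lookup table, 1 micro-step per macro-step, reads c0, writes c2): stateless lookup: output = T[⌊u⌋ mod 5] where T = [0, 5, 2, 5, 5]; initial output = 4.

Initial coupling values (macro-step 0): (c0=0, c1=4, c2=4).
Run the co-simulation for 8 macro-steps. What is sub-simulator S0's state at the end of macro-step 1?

macro 1: S0 reads c1=4 → after 1×micro: 8; S1 reads c2=4 → after 1×micro: -1; S2 reads c0=8 → after 1×micro: 5 ⇒ (c0=8, c1=-1, c2=5)
macro 2: S0 reads c1=-1 → after 1×micro: 14; S1 reads c2=5 → after 1×micro: 3; S2 reads c0=14 → after 1×micro: 5 ⇒ (c0=14, c1=3, c2=5)
macro 3: S0 reads c1=3 → after 1×micro: 34; S1 reads c2=5 → after 1×micro: 3; S2 reads c0=34 → after 1×micro: 5 ⇒ (c0=34, c1=3, c2=5)
macro 4: S0 reads c1=3 → after 1×micro: 74; S1 reads c2=5 → after 1×micro: 3; S2 reads c0=74 → after 1×micro: 5 ⇒ (c0=74, c1=3, c2=5)
macro 5: S0 reads c1=3 → after 1×micro: 154; S1 reads c2=5 → after 1×micro: 3; S2 reads c0=154 → after 1×micro: 5 ⇒ (c0=154, c1=3, c2=5)
macro 6: S0 reads c1=3 → after 1×micro: 314; S1 reads c2=5 → after 1×micro: 3; S2 reads c0=314 → after 1×micro: 5 ⇒ (c0=314, c1=3, c2=5)
macro 7: S0 reads c1=3 → after 1×micro: 634; S1 reads c2=5 → after 1×micro: 3; S2 reads c0=634 → after 1×micro: 5 ⇒ (c0=634, c1=3, c2=5)
macro 8: S0 reads c1=3 → after 1×micro: 1274; S1 reads c2=5 → after 1×micro: 3; S2 reads c0=1274 → after 1×micro: 5 ⇒ (c0=1274, c1=3, c2=5)

S0 state at macro-step 1 = 8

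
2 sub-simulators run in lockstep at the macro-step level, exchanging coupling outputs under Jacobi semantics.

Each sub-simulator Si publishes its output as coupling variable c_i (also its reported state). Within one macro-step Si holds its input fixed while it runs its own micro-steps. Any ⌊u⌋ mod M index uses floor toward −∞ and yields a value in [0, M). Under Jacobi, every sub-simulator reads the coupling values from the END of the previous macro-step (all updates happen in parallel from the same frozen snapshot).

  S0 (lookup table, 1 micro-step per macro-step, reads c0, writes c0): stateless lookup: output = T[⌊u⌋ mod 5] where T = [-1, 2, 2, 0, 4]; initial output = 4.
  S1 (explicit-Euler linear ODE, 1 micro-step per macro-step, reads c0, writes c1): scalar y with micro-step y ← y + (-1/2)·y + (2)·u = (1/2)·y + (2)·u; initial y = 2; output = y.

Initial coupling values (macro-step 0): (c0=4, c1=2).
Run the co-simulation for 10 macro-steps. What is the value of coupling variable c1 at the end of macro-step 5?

macro 1: S0 reads c0=4 → after 1×micro: 4; S1 reads c0=4 → after 1×micro: 9 ⇒ (c0=4, c1=9)
macro 2: S0 reads c0=4 → after 1×micro: 4; S1 reads c0=4 → after 1×micro: 25/2 ⇒ (c0=4, c1=25/2)
macro 3: S0 reads c0=4 → after 1×micro: 4; S1 reads c0=4 → after 1×micro: 57/4 ⇒ (c0=4, c1=57/4)
macro 4: S0 reads c0=4 → after 1×micro: 4; S1 reads c0=4 → after 1×micro: 121/8 ⇒ (c0=4, c1=121/8)
macro 5: S0 reads c0=4 → after 1×micro: 4; S1 reads c0=4 → after 1×micro: 249/16 ⇒ (c0=4, c1=249/16)
macro 6: S0 reads c0=4 → after 1×micro: 4; S1 reads c0=4 → after 1×micro: 505/32 ⇒ (c0=4, c1=505/32)
macro 7: S0 reads c0=4 → after 1×micro: 4; S1 reads c0=4 → after 1×micro: 1017/64 ⇒ (c0=4, c1=1017/64)
macro 8: S0 reads c0=4 → after 1×micro: 4; S1 reads c0=4 → after 1×micro: 2041/128 ⇒ (c0=4, c1=2041/128)
macro 9: S0 reads c0=4 → after 1×micro: 4; S1 reads c0=4 → after 1×micro: 4089/256 ⇒ (c0=4, c1=4089/256)
macro 10: S0 reads c0=4 → after 1×micro: 4; S1 reads c0=4 → after 1×micro: 8185/512 ⇒ (c0=4, c1=8185/512)

c1 at macro-step 5 = 249/16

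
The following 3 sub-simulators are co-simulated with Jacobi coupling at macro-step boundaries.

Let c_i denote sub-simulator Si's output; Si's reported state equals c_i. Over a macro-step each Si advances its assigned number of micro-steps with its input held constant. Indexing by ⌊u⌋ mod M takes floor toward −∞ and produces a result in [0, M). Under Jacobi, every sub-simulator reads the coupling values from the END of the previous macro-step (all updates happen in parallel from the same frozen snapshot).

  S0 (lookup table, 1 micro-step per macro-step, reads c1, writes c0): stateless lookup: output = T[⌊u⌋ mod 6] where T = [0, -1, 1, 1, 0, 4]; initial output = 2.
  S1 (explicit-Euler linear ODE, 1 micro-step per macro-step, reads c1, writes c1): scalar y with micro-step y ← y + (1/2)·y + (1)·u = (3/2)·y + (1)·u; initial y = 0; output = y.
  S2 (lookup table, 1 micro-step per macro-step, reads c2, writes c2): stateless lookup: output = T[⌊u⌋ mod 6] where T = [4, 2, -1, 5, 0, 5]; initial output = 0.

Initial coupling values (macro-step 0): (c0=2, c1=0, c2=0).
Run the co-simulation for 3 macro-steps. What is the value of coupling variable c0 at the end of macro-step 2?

c0 at macro-step 2 = 0

macro 1: S0 reads c1=0 → after 1×micro: 0; S1 reads c1=0 → after 1×micro: 0; S2 reads c2=0 → after 1×micro: 4 ⇒ (c0=0, c1=0, c2=4)
macro 2: S0 reads c1=0 → after 1×micro: 0; S1 reads c1=0 → after 1×micro: 0; S2 reads c2=4 → after 1×micro: 0 ⇒ (c0=0, c1=0, c2=0)
macro 3: S0 reads c1=0 → after 1×micro: 0; S1 reads c1=0 → after 1×micro: 0; S2 reads c2=0 → after 1×micro: 4 ⇒ (c0=0, c1=0, c2=4)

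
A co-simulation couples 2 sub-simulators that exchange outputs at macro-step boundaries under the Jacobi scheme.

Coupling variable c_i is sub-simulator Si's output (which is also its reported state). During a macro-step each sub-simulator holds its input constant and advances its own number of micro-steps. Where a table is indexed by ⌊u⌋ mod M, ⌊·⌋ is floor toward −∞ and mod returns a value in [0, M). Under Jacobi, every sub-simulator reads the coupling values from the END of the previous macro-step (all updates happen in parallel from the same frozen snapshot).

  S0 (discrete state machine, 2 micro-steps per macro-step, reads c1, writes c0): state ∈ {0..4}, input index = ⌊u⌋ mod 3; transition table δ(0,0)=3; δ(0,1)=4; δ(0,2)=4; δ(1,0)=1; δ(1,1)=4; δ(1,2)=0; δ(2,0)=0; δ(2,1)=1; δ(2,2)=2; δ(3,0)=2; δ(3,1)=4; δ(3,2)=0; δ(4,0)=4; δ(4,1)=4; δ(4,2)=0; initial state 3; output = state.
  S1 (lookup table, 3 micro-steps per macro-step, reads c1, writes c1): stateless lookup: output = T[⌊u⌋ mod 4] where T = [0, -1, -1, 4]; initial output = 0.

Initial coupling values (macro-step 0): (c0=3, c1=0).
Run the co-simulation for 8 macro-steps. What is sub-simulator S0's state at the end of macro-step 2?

S0 state at macro-step 2 = 2

macro 1: S0 reads c1=0 → after 2×micro: 0; S1 reads c1=0 → after 3×micro: 0 ⇒ (c0=0, c1=0)
macro 2: S0 reads c1=0 → after 2×micro: 2; S1 reads c1=0 → after 3×micro: 0 ⇒ (c0=2, c1=0)
macro 3: S0 reads c1=0 → after 2×micro: 3; S1 reads c1=0 → after 3×micro: 0 ⇒ (c0=3, c1=0)
macro 4: S0 reads c1=0 → after 2×micro: 0; S1 reads c1=0 → after 3×micro: 0 ⇒ (c0=0, c1=0)
macro 5: S0 reads c1=0 → after 2×micro: 2; S1 reads c1=0 → after 3×micro: 0 ⇒ (c0=2, c1=0)
macro 6: S0 reads c1=0 → after 2×micro: 3; S1 reads c1=0 → after 3×micro: 0 ⇒ (c0=3, c1=0)
macro 7: S0 reads c1=0 → after 2×micro: 0; S1 reads c1=0 → after 3×micro: 0 ⇒ (c0=0, c1=0)
macro 8: S0 reads c1=0 → after 2×micro: 2; S1 reads c1=0 → after 3×micro: 0 ⇒ (c0=2, c1=0)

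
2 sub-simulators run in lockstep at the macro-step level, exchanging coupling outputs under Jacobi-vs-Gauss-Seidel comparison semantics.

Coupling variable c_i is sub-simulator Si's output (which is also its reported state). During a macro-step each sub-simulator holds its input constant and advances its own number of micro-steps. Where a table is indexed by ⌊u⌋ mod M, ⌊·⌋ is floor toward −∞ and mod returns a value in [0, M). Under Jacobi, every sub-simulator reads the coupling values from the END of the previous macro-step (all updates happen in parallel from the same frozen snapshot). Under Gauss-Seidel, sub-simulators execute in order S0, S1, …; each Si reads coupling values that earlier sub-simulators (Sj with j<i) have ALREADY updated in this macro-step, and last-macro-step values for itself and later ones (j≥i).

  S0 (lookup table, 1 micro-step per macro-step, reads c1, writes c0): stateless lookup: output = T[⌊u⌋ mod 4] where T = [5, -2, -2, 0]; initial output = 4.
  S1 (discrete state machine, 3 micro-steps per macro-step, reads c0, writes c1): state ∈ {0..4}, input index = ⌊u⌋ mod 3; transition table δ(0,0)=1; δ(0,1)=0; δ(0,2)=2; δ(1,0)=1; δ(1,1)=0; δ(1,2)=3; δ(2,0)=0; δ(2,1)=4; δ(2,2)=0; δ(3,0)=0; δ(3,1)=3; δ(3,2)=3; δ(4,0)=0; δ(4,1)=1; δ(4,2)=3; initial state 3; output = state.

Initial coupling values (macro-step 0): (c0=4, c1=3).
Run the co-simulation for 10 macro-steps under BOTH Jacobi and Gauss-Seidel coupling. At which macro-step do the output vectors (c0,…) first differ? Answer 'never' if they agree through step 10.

[Jacobi] macro 1: S0 reads c1=3 → after 1×micro: 0; S1 reads c0=4 → after 3×micro: 3 ⇒ (c0=0, c1=3)
[Jacobi] macro 2: S0 reads c1=3 → after 1×micro: 0; S1 reads c0=0 → after 3×micro: 1 ⇒ (c0=0, c1=1)
[Jacobi] macro 3: S0 reads c1=1 → after 1×micro: -2; S1 reads c0=0 → after 3×micro: 1 ⇒ (c0=-2, c1=1)
[Jacobi] macro 4: S0 reads c1=1 → after 1×micro: -2; S1 reads c0=-2 → after 3×micro: 0 ⇒ (c0=-2, c1=0)
[Jacobi] macro 5: S0 reads c1=0 → after 1×micro: 5; S1 reads c0=-2 → after 3×micro: 0 ⇒ (c0=5, c1=0)
[Jacobi] macro 6: S0 reads c1=0 → after 1×micro: 5; S1 reads c0=5 → after 3×micro: 2 ⇒ (c0=5, c1=2)
[Jacobi] macro 7: S0 reads c1=2 → after 1×micro: -2; S1 reads c0=5 → after 3×micro: 0 ⇒ (c0=-2, c1=0)
[Jacobi] macro 8: S0 reads c1=0 → after 1×micro: 5; S1 reads c0=-2 → after 3×micro: 0 ⇒ (c0=5, c1=0)
[Jacobi] macro 9: S0 reads c1=0 → after 1×micro: 5; S1 reads c0=5 → after 3×micro: 2 ⇒ (c0=5, c1=2)
[Jacobi] macro 10: S0 reads c1=2 → after 1×micro: -2; S1 reads c0=5 → after 3×micro: 0 ⇒ (c0=-2, c1=0)
[Gauss-Seidel] macro 1: S0 reads c1=3 → after 1×micro: 0; S1 reads c0=0 → after 3×micro: 1 ⇒ (c0=0, c1=1)
[Gauss-Seidel] macro 2: S0 reads c1=1 → after 1×micro: -2; S1 reads c0=-2 → after 3×micro: 0 ⇒ (c0=-2, c1=0)
[Gauss-Seidel] macro 3: S0 reads c1=0 → after 1×micro: 5; S1 reads c0=5 → after 3×micro: 2 ⇒ (c0=5, c1=2)
[Gauss-Seidel] macro 4: S0 reads c1=2 → after 1×micro: -2; S1 reads c0=-2 → after 3×micro: 0 ⇒ (c0=-2, c1=0)
[Gauss-Seidel] macro 5: S0 reads c1=0 → after 1×micro: 5; S1 reads c0=5 → after 3×micro: 2 ⇒ (c0=5, c1=2)
[Gauss-Seidel] macro 6: S0 reads c1=2 → after 1×micro: -2; S1 reads c0=-2 → after 3×micro: 0 ⇒ (c0=-2, c1=0)
[Gauss-Seidel] macro 7: S0 reads c1=0 → after 1×micro: 5; S1 reads c0=5 → after 3×micro: 2 ⇒ (c0=5, c1=2)
[Gauss-Seidel] macro 8: S0 reads c1=2 → after 1×micro: -2; S1 reads c0=-2 → after 3×micro: 0 ⇒ (c0=-2, c1=0)
[Gauss-Seidel] macro 9: S0 reads c1=0 → after 1×micro: 5; S1 reads c0=5 → after 3×micro: 2 ⇒ (c0=5, c1=2)
[Gauss-Seidel] macro 10: S0 reads c1=2 → after 1×micro: -2; S1 reads c0=-2 → after 3×micro: 0 ⇒ (c0=-2, c1=0)

first divergence at macro-step: 1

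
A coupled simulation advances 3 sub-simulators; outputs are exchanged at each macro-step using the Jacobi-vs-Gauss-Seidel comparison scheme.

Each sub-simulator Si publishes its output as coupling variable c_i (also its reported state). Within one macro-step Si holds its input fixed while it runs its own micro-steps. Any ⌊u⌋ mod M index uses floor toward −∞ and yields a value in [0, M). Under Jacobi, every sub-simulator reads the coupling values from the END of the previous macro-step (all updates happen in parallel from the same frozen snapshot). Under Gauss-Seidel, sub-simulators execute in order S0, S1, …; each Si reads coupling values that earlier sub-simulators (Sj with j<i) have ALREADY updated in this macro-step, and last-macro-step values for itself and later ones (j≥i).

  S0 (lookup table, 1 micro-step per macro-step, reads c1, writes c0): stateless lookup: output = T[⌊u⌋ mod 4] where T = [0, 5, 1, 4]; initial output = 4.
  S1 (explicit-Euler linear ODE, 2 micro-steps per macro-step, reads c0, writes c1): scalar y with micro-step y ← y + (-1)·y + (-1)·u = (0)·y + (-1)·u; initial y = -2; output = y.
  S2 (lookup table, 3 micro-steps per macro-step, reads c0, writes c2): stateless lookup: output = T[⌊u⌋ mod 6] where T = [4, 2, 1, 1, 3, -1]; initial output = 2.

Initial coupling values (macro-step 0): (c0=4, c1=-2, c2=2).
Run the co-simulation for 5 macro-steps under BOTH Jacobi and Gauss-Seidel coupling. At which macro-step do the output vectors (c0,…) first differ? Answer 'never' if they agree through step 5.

first divergence at macro-step: 1

[Jacobi] macro 1: S0 reads c1=-2 → after 1×micro: 1; S1 reads c0=4 → after 2×micro: -4; S2 reads c0=4 → after 3×micro: 3 ⇒ (c0=1, c1=-4, c2=3)
[Jacobi] macro 2: S0 reads c1=-4 → after 1×micro: 0; S1 reads c0=1 → after 2×micro: -1; S2 reads c0=1 → after 3×micro: 2 ⇒ (c0=0, c1=-1, c2=2)
[Jacobi] macro 3: S0 reads c1=-1 → after 1×micro: 4; S1 reads c0=0 → after 2×micro: 0; S2 reads c0=0 → after 3×micro: 4 ⇒ (c0=4, c1=0, c2=4)
[Jacobi] macro 4: S0 reads c1=0 → after 1×micro: 0; S1 reads c0=4 → after 2×micro: -4; S2 reads c0=4 → after 3×micro: 3 ⇒ (c0=0, c1=-4, c2=3)
[Jacobi] macro 5: S0 reads c1=-4 → after 1×micro: 0; S1 reads c0=0 → after 2×micro: 0; S2 reads c0=0 → after 3×micro: 4 ⇒ (c0=0, c1=0, c2=4)
[Gauss-Seidel] macro 1: S0 reads c1=-2 → after 1×micro: 1; S1 reads c0=1 → after 2×micro: -1; S2 reads c0=1 → after 3×micro: 2 ⇒ (c0=1, c1=-1, c2=2)
[Gauss-Seidel] macro 2: S0 reads c1=-1 → after 1×micro: 4; S1 reads c0=4 → after 2×micro: -4; S2 reads c0=4 → after 3×micro: 3 ⇒ (c0=4, c1=-4, c2=3)
[Gauss-Seidel] macro 3: S0 reads c1=-4 → after 1×micro: 0; S1 reads c0=0 → after 2×micro: 0; S2 reads c0=0 → after 3×micro: 4 ⇒ (c0=0, c1=0, c2=4)
[Gauss-Seidel] macro 4: S0 reads c1=0 → after 1×micro: 0; S1 reads c0=0 → after 2×micro: 0; S2 reads c0=0 → after 3×micro: 4 ⇒ (c0=0, c1=0, c2=4)
[Gauss-Seidel] macro 5: S0 reads c1=0 → after 1×micro: 0; S1 reads c0=0 → after 2×micro: 0; S2 reads c0=0 → after 3×micro: 4 ⇒ (c0=0, c1=0, c2=4)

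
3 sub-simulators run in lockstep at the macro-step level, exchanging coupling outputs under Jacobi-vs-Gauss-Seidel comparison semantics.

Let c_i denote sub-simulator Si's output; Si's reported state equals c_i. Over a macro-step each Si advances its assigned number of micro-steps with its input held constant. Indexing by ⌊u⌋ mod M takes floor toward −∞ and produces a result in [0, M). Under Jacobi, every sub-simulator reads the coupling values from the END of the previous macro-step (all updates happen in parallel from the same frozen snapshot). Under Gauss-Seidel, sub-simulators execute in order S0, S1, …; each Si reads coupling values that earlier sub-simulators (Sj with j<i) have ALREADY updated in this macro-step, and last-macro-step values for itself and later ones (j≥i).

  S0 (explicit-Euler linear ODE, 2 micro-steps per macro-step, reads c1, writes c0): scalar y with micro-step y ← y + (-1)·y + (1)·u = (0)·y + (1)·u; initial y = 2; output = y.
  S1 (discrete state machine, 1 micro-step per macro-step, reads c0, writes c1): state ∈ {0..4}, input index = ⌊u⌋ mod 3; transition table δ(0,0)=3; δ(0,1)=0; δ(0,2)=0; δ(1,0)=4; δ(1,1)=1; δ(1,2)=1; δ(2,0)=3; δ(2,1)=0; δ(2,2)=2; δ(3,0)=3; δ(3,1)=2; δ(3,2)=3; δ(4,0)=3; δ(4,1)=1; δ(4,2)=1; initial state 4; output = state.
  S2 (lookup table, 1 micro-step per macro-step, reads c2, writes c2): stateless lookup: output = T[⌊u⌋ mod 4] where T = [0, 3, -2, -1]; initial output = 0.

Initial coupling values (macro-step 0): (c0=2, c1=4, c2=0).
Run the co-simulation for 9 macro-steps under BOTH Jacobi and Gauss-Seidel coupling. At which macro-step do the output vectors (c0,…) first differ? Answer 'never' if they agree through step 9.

first divergence at macro-step: never

[Jacobi] macro 1: S0 reads c1=4 → after 2×micro: 4; S1 reads c0=2 → after 1×micro: 1; S2 reads c2=0 → after 1×micro: 0 ⇒ (c0=4, c1=1, c2=0)
[Jacobi] macro 2: S0 reads c1=1 → after 2×micro: 1; S1 reads c0=4 → after 1×micro: 1; S2 reads c2=0 → after 1×micro: 0 ⇒ (c0=1, c1=1, c2=0)
[Jacobi] macro 3: S0 reads c1=1 → after 2×micro: 1; S1 reads c0=1 → after 1×micro: 1; S2 reads c2=0 → after 1×micro: 0 ⇒ (c0=1, c1=1, c2=0)
[Jacobi] macro 4: S0 reads c1=1 → after 2×micro: 1; S1 reads c0=1 → after 1×micro: 1; S2 reads c2=0 → after 1×micro: 0 ⇒ (c0=1, c1=1, c2=0)
[Jacobi] macro 5: S0 reads c1=1 → after 2×micro: 1; S1 reads c0=1 → after 1×micro: 1; S2 reads c2=0 → after 1×micro: 0 ⇒ (c0=1, c1=1, c2=0)
[Jacobi] macro 6: S0 reads c1=1 → after 2×micro: 1; S1 reads c0=1 → after 1×micro: 1; S2 reads c2=0 → after 1×micro: 0 ⇒ (c0=1, c1=1, c2=0)
[Jacobi] macro 7: S0 reads c1=1 → after 2×micro: 1; S1 reads c0=1 → after 1×micro: 1; S2 reads c2=0 → after 1×micro: 0 ⇒ (c0=1, c1=1, c2=0)
[Jacobi] macro 8: S0 reads c1=1 → after 2×micro: 1; S1 reads c0=1 → after 1×micro: 1; S2 reads c2=0 → after 1×micro: 0 ⇒ (c0=1, c1=1, c2=0)
[Jacobi] macro 9: S0 reads c1=1 → after 2×micro: 1; S1 reads c0=1 → after 1×micro: 1; S2 reads c2=0 → after 1×micro: 0 ⇒ (c0=1, c1=1, c2=0)
[Gauss-Seidel] macro 1: S0 reads c1=4 → after 2×micro: 4; S1 reads c0=4 → after 1×micro: 1; S2 reads c2=0 → after 1×micro: 0 ⇒ (c0=4, c1=1, c2=0)
[Gauss-Seidel] macro 2: S0 reads c1=1 → after 2×micro: 1; S1 reads c0=1 → after 1×micro: 1; S2 reads c2=0 → after 1×micro: 0 ⇒ (c0=1, c1=1, c2=0)
[Gauss-Seidel] macro 3: S0 reads c1=1 → after 2×micro: 1; S1 reads c0=1 → after 1×micro: 1; S2 reads c2=0 → after 1×micro: 0 ⇒ (c0=1, c1=1, c2=0)
[Gauss-Seidel] macro 4: S0 reads c1=1 → after 2×micro: 1; S1 reads c0=1 → after 1×micro: 1; S2 reads c2=0 → after 1×micro: 0 ⇒ (c0=1, c1=1, c2=0)
[Gauss-Seidel] macro 5: S0 reads c1=1 → after 2×micro: 1; S1 reads c0=1 → after 1×micro: 1; S2 reads c2=0 → after 1×micro: 0 ⇒ (c0=1, c1=1, c2=0)
[Gauss-Seidel] macro 6: S0 reads c1=1 → after 2×micro: 1; S1 reads c0=1 → after 1×micro: 1; S2 reads c2=0 → after 1×micro: 0 ⇒ (c0=1, c1=1, c2=0)
[Gauss-Seidel] macro 7: S0 reads c1=1 → after 2×micro: 1; S1 reads c0=1 → after 1×micro: 1; S2 reads c2=0 → after 1×micro: 0 ⇒ (c0=1, c1=1, c2=0)
[Gauss-Seidel] macro 8: S0 reads c1=1 → after 2×micro: 1; S1 reads c0=1 → after 1×micro: 1; S2 reads c2=0 → after 1×micro: 0 ⇒ (c0=1, c1=1, c2=0)
[Gauss-Seidel] macro 9: S0 reads c1=1 → after 2×micro: 1; S1 reads c0=1 → after 1×micro: 1; S2 reads c2=0 → after 1×micro: 0 ⇒ (c0=1, c1=1, c2=0)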